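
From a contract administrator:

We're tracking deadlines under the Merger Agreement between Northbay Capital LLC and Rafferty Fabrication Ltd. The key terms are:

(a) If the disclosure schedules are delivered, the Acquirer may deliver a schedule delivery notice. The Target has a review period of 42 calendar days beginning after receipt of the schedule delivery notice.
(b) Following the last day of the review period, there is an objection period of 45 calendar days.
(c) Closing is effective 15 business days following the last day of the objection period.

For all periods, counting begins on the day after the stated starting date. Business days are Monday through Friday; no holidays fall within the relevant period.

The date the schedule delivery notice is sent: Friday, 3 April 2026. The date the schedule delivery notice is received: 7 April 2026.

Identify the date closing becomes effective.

24 July 2026

Adding 42 calendar days to 7 April 2026 gives 19 May 2026, which is the last day of the review period.
The last day of the objection period: 19 May 2026 + 45 days = 3 July 2026.
The date closing becomes effective: counting 15 business days from Friday, 3 July 2026 (Jul 6, Jul 7, Jul 8, Jul 9, …, Jul 22, Jul 23, Jul 24, skipping weekends) reaches Friday, 24 July 2026.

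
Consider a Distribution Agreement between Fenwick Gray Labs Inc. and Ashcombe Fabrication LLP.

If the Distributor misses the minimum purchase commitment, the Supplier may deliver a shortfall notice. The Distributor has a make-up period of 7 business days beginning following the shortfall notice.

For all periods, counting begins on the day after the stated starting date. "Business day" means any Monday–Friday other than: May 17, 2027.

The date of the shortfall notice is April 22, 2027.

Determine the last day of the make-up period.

The last day of the make-up period: counting 7 business days from Thursday, April 22, 2027 (Apr 23, Apr 26, Apr 27, Apr 28, Apr 29, Apr 30, May 3, skipping weekends) reaches Monday, May 3, 2027.

May 3, 2027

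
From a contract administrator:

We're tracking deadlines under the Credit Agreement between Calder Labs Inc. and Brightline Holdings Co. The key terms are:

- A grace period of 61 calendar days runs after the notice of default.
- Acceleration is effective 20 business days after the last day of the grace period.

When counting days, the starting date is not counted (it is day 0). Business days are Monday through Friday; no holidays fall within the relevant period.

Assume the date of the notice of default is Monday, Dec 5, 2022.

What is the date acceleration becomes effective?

Mar 3, 2023

Adding 61 calendar days to Dec 5, 2022 gives Feb 4, 2023, which is the last day of the grace period.
From Saturday, Feb 4, 2023, 20 business days (Feb 6, Feb 7, Feb 8, Feb 9, …, Mar 1, Mar 2, Mar 3, skipping weekends) brings us to Friday, Mar 3, 2023, which is the date acceleration becomes effective.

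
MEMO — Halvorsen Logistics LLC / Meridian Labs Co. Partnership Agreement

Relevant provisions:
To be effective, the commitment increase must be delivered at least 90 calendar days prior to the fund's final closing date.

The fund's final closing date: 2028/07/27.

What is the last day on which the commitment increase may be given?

2028/04/28

Counting back 90 calendar days from 2028/07/27 gives 2028/04/28.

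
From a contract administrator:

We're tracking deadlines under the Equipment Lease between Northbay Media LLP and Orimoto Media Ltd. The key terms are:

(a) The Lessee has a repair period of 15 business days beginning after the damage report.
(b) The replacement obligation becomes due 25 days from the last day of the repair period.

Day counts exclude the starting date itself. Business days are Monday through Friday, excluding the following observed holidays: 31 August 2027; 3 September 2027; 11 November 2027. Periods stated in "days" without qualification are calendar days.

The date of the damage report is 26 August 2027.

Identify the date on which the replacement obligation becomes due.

The last day of the repair period: counting 15 business days from Thursday, 26 August 2027 (Aug 27, Aug 30, Sep 1, Sep 2, …, Sep 16, Sep 17, Sep 20, skipping weekends and the listed holidays on Aug 31, Sep 3) reaches Monday, 20 September 2027.
The date on which the replacement obligation becomes due: 25 calendar days after 20 September 2027 is 15 October 2027.

15 October 2027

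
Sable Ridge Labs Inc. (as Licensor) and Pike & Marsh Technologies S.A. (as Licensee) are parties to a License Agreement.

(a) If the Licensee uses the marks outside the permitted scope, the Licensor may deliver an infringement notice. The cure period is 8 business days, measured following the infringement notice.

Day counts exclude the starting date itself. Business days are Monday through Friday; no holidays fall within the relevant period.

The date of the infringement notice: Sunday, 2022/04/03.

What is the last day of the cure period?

2022/04/13

From Sunday, 2022/04/03, 8 business days (Apr 4, Apr 5, Apr 6, Apr 7, Apr 8, Apr 11, Apr 12, Apr 13, skipping weekends) brings us to Wednesday, 2022/04/13, which is the last day of the cure period.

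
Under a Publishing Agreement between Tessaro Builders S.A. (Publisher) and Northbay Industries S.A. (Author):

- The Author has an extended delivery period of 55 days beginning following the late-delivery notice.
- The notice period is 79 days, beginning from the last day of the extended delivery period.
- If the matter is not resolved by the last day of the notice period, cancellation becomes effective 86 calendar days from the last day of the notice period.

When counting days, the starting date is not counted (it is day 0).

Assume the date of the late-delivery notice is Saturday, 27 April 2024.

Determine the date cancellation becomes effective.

3 December 2024

The last day of the extended delivery period: 27 April 2024 + 55 days = 21 June 2024.
Adding 79 calendar days to 21 June 2024 gives 8 September 2024, which is the last day of the notice period.
The date cancellation becomes effective: 86 calendar days after 8 September 2024 is 3 December 2024.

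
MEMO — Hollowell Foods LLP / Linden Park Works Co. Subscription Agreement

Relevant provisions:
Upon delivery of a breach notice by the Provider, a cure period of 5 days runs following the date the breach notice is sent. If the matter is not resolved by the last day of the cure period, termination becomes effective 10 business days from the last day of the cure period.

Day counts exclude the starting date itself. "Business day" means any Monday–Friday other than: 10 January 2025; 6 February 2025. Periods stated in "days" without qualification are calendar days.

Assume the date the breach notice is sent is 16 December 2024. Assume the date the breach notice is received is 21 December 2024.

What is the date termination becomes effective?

The last day of the cure period: 16 December 2024 + 5 days = 21 December 2024.
The date termination becomes effective: counting 10 business days from Saturday, 21 December 2024 (Dec 23, Dec 24, Dec 25, Dec 26, Dec 27, Dec 30, Dec 31, Jan 1, Jan 2, Jan 3, skipping weekends) reaches Friday, 3 January 2025.

3 January 2025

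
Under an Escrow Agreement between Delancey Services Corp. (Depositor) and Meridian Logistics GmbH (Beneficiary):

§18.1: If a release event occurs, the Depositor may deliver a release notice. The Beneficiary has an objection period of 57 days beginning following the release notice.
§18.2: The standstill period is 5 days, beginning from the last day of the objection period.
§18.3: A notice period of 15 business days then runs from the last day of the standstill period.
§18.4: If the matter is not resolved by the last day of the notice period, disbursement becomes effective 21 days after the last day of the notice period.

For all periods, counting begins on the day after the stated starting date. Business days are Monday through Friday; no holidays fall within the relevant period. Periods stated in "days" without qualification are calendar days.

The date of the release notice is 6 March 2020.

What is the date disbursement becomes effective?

Adding 57 calendar days to 6 March 2020 gives 2 May 2020, which is the last day of the objection period.
The last day of the standstill period: 2 May 2020 + 5 days = 7 May 2020.
From Thursday, 7 May 2020, 15 business days (May 8, May 11, May 12, May 13, …, May 26, May 27, May 28, skipping weekends) brings us to Thursday, 28 May 2020, which is the last day of the notice period.
The date disbursement becomes effective: 21 calendar days after 28 May 2020 is 18 June 2020.

18 June 2020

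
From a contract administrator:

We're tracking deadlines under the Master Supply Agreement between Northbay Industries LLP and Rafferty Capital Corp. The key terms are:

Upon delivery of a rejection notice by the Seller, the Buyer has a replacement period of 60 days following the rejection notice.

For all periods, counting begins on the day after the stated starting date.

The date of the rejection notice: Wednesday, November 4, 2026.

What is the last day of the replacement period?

Adding 60 calendar days to November 4, 2026 gives January 3, 2027, which is the last day of the replacement period.

January 3, 2027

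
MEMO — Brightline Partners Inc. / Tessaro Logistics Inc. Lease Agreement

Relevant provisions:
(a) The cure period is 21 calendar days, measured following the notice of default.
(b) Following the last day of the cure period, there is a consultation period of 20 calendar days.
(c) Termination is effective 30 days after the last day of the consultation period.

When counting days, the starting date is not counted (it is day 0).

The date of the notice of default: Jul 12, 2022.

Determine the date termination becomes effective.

Sep 21, 2022

Adding 21 calendar days to Jul 12, 2022 gives Aug 2, 2022, which is the last day of the cure period.
The last day of the consultation period: 20 calendar days after Aug 2, 2022 is Aug 22, 2022.
Adding 30 calendar days to Aug 22, 2022 gives Sep 21, 2022, which is the date termination becomes effective.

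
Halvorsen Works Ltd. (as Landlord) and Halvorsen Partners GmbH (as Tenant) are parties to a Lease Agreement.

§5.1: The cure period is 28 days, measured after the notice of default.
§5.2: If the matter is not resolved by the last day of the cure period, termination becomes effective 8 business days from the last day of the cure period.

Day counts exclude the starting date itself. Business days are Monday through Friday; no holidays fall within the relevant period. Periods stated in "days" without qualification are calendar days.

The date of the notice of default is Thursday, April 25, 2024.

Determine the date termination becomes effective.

The last day of the cure period: 28 calendar days after April 25, 2024 is May 23, 2024.
From Thursday, May 23, 2024, 8 business days (May 24, May 27, May 28, May 29, May 30, May 31, Jun 3, Jun 4, skipping weekends) brings us to Tuesday, June 4, 2024, which is the date termination becomes effective.

June 4, 2024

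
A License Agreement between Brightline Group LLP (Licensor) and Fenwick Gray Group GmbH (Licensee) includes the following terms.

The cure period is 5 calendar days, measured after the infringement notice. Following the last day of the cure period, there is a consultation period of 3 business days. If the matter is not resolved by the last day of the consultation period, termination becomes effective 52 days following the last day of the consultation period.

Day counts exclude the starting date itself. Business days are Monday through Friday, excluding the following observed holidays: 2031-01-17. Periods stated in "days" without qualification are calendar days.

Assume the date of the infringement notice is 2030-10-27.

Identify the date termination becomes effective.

Adding 5 calendar days to 2030-10-27 gives 2030-11-01, which is the last day of the cure period.
From Friday, 2030-11-01, 3 business days (Nov 4, Nov 5, Nov 6, skipping weekends) brings us to Wednesday, 2030-11-06, which is the last day of the consultation period.
Adding 52 calendar days to 2030-11-06 gives 2030-12-28, which is the date termination becomes effective.

2030-12-28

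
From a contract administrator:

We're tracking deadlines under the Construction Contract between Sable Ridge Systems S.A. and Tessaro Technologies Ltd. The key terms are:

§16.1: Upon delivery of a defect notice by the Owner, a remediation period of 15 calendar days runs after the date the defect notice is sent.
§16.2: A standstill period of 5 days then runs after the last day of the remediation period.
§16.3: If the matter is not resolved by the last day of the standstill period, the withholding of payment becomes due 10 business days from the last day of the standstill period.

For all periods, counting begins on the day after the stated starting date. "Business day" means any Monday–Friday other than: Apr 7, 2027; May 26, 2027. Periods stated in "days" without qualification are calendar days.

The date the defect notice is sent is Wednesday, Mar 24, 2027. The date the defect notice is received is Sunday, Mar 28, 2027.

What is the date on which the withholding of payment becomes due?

The last day of the remediation period: Mar 24, 2027 + 15 days = Apr 8, 2027.
The last day of the standstill period: Apr 8, 2027 + 5 days = Apr 13, 2027.
From Tuesday, Apr 13, 2027, 10 business days (Apr 14, Apr 15, Apr 16, Apr 19, Apr 20, Apr 21, Apr 22, Apr 23, Apr 26, Apr 27, skipping weekends) brings us to Tuesday, Apr 27, 2027, which is the date on which the withholding of payment becomes due.

Apr 27, 2027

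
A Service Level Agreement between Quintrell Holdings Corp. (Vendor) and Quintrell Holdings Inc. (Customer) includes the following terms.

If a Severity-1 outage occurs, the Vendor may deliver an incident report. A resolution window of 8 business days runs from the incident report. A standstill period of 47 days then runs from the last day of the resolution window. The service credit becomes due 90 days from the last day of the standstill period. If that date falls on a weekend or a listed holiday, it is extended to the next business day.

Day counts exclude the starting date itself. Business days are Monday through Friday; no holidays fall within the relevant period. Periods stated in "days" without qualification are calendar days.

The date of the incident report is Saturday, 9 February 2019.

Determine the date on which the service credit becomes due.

8 July 2019

The last day of the resolution window: 8 business days after Saturday, 9 February 2019, skipping weekends — Feb 11, Feb 12, Feb 13, Feb 14, Feb 15, Feb 18, Feb 19, Feb 20 — lands on Wednesday, 20 February 2019.
Adding 47 calendar days to 20 February 2019 gives 8 April 2019, which is the last day of the standstill period.
Adding 90 calendar days to 8 April 2019 gives 7 July 2019, which is the date on which the service credit becomes due. That falls on a Sunday, so it rolls to the next business day, Monday, 8 July 2019.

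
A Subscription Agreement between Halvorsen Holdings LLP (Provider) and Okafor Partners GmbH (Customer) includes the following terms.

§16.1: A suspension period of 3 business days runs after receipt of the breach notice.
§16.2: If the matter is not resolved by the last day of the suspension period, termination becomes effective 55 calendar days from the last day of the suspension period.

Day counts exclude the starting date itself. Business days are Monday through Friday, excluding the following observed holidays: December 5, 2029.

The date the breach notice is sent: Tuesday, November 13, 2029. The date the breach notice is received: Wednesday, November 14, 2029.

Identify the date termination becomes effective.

The last day of the suspension period: counting 3 business days from Wednesday, November 14, 2029 (Nov 15, Nov 16, Nov 19, skipping weekends) reaches Monday, November 19, 2029.
The date termination becomes effective: November 19, 2029 + 55 days = January 13, 2030.

January 13, 2030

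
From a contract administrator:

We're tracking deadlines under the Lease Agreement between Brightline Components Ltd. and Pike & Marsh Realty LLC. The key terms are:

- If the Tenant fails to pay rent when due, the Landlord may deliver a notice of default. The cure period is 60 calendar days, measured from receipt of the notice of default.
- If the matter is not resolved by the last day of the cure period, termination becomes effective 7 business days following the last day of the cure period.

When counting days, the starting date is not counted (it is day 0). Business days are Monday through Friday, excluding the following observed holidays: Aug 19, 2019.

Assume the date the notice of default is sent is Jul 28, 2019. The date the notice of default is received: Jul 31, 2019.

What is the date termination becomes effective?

The last day of the cure period: Jul 31, 2019 + 60 days = Sep 29, 2019.
From Sunday, Sep 29, 2019, 7 business days (Sep 30, Oct 1, Oct 2, Oct 3, Oct 4, Oct 7, Oct 8, skipping weekends) brings us to Tuesday, Oct 8, 2019, which is the date termination becomes effective.

Oct 8, 2019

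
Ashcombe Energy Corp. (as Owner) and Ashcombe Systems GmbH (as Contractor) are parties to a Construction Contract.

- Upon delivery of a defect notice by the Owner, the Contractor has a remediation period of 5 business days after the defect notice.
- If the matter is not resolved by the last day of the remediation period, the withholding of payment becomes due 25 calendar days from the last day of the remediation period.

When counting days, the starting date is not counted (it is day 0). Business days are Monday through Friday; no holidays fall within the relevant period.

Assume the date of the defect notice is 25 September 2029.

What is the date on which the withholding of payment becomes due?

27 October 2029

From Tuesday, 25 September 2029, 5 business days (Sep 26, Sep 27, Sep 28, Oct 1, Oct 2, skipping weekends) brings us to Tuesday, 2 October 2029, which is the last day of the remediation period.
The date on which the withholding of payment becomes due: 2 October 2029 + 25 days = 27 October 2029.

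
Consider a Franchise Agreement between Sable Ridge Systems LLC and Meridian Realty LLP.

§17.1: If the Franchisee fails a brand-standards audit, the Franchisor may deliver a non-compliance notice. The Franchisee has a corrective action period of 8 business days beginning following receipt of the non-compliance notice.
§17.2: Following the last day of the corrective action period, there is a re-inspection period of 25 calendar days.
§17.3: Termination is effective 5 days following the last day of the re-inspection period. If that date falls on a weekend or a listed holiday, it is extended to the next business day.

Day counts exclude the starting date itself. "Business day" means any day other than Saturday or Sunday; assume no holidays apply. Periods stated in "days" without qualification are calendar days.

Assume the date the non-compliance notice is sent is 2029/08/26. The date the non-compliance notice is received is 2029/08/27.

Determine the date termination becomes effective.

2029/10/08

The last day of the corrective action period: counting 8 business days from Monday, 2029/08/27 (Aug 28, Aug 29, Aug 30, Aug 31, Sep 3, Sep 4, Sep 5, Sep 6, skipping weekends) reaches Thursday, 2029/09/06.
Adding 25 calendar days to 2029/09/06 gives 2029/10/01, which is the last day of the re-inspection period.
The date termination becomes effective: 5 calendar days after 2029/10/01 is 2029/10/06. That falls on a Saturday, so it rolls to the next business day, Monday, 2029/10/08.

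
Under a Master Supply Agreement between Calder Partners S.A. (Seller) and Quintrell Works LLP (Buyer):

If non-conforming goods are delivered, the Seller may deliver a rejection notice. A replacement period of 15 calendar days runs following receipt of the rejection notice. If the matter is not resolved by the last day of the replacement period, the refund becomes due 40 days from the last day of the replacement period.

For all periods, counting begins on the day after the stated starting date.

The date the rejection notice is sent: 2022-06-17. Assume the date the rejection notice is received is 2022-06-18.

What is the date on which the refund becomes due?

The last day of the replacement period: 15 calendar days after 2022-06-18 is 2022-07-03.
The date on which the refund becomes due: 2022-07-03 + 40 days = 2022-08-12.

2022-08-12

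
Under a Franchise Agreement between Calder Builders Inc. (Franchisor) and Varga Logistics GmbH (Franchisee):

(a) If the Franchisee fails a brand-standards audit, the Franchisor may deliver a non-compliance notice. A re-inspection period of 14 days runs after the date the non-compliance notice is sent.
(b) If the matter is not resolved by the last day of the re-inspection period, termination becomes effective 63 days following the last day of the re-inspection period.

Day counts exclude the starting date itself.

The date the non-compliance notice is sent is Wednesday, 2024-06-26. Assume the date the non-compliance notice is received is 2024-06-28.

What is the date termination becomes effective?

2024-09-11

Adding 14 calendar days to 2024-06-26 gives 2024-07-10, which is the last day of the re-inspection period.
The date termination becomes effective: 2024-07-10 + 63 days = 2024-09-11.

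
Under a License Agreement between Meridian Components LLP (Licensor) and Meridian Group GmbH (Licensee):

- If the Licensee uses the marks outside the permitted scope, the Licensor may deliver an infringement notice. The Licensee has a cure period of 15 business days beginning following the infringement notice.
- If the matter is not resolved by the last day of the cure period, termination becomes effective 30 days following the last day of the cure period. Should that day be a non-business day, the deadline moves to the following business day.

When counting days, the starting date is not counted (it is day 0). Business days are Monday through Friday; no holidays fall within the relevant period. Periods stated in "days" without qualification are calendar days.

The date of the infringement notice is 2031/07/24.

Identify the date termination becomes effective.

2031/09/15

From Thursday, 2031/07/24, 15 business days (Jul 25, Jul 28, Jul 29, Jul 30, …, Aug 12, Aug 13, Aug 14, skipping weekends) brings us to Thursday, 2031/08/14, which is the last day of the cure period.
Adding 30 calendar days to 2031/08/14 gives 2031/09/13, which is the date termination becomes effective. That falls on a Saturday, so it rolls to the next business day, Monday, 2031/09/15.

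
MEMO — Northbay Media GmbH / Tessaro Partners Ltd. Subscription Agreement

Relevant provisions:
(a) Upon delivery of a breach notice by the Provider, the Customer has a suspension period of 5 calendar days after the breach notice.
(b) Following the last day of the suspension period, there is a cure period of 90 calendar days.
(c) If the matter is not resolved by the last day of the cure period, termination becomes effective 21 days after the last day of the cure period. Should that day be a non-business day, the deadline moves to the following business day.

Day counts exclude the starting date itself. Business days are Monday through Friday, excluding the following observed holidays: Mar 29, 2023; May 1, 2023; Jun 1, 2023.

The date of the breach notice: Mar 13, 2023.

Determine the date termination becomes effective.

Jul 7, 2023

The last day of the suspension period: 5 calendar days after Mar 13, 2023 is Mar 18, 2023.
The last day of the cure period: Mar 18, 2023 + 90 days = Jun 16, 2023.
The date termination becomes effective: 21 calendar days after Jun 16, 2023 is Jul 7, 2023. Jul 7, 2023 is a Friday and is not a listed holiday, so no roll-forward applies.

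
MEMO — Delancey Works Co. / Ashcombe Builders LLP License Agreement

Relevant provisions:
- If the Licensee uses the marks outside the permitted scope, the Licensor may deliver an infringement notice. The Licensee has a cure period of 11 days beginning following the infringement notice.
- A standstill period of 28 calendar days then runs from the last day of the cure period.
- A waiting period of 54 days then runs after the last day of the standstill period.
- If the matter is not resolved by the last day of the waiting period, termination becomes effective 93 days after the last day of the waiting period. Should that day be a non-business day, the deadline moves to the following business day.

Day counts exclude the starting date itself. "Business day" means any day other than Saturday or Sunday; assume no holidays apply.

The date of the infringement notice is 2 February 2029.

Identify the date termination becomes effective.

7 August 2029

Adding 11 calendar days to 2 February 2029 gives 13 February 2029, which is the last day of the cure period.
Adding 28 calendar days to 13 February 2029 gives 13 March 2029, which is the last day of the standstill period.
The last day of the waiting period: 13 March 2029 + 54 days = 6 May 2029.
Adding 93 calendar days to 6 May 2029 gives 7 August 2029, which is the date termination becomes effective. 7 August 2029 is a Tuesday, so no roll-forward applies.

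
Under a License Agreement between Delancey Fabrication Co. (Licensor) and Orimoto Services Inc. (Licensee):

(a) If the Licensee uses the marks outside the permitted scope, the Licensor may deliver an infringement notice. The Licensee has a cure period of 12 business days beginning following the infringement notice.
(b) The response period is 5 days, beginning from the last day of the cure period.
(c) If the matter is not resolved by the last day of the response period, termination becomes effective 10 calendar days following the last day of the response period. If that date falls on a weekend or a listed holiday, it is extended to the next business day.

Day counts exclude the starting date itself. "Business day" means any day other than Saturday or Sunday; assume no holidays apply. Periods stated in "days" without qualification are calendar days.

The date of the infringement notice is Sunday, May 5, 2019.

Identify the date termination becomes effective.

From Sunday, May 5, 2019, 12 business days (May 6, May 7, May 8, May 9, …, May 17, May 20, May 21, skipping weekends) brings us to Tuesday, May 21, 2019, which is the last day of the cure period.
The last day of the response period: 5 calendar days after May 21, 2019 is May 26, 2019.
The date termination becomes effective: May 26, 2019 + 10 days = Jun 5, 2019. Jun 5, 2019 is a Wednesday, so no roll-forward applies.

Jun 5, 2019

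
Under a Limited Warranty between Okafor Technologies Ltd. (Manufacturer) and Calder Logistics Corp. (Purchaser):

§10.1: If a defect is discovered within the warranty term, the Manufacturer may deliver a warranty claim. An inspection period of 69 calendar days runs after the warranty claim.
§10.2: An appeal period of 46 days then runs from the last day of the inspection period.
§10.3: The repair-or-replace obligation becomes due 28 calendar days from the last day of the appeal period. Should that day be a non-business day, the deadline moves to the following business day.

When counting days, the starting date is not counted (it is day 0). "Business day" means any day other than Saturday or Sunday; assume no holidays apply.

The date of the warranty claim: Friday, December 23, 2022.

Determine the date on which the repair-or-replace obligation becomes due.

The last day of the inspection period: 69 calendar days after December 23, 2022 is March 2, 2023.
The last day of the appeal period: March 2, 2023 + 46 days = April 17, 2023.
The date on which the repair-or-replace obligation becomes due: April 17, 2023 + 28 days = May 15, 2023. May 15, 2023 is a Monday, so no roll-forward applies.

May 15, 2023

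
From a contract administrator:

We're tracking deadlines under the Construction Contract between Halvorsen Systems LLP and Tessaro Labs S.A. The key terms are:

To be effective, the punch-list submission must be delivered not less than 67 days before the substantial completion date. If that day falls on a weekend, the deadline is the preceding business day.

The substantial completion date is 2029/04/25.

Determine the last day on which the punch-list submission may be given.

Counting back 67 calendar days from 2029/04/25 gives 2029/02/17. That is a Saturday, so the deadline moves back to Friday, 2029/02/16.

2029/02/16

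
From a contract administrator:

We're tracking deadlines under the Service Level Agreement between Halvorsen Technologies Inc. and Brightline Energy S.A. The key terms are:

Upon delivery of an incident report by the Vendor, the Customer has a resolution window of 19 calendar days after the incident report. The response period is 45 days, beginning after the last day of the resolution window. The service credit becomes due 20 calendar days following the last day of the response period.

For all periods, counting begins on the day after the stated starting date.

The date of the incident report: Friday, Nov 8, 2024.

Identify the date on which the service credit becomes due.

Jan 31, 2025

The last day of the resolution window: Nov 8, 2024 + 19 days = Nov 27, 2024.
The last day of the response period: 45 calendar days after Nov 27, 2024 is Jan 11, 2025.
Adding 20 calendar days to Jan 11, 2025 gives Jan 31, 2025, which is the date on which the service credit becomes due.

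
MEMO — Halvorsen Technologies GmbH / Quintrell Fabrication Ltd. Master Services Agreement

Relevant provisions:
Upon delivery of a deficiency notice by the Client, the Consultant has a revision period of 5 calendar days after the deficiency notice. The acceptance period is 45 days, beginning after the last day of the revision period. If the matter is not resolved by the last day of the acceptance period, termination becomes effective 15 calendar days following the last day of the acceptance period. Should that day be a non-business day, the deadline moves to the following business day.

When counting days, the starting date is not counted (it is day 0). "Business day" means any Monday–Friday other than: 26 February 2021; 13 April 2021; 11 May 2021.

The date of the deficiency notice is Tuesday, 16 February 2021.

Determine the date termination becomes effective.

22 April 2021

The last day of the revision period: 5 calendar days after 16 February 2021 is 21 February 2021.
Adding 45 calendar days to 21 February 2021 gives 7 April 2021, which is the last day of the acceptance period.
The date termination becomes effective: 7 April 2021 + 15 days = 22 April 2021. 22 April 2021 is a Thursday and is not a listed holiday, so no roll-forward applies.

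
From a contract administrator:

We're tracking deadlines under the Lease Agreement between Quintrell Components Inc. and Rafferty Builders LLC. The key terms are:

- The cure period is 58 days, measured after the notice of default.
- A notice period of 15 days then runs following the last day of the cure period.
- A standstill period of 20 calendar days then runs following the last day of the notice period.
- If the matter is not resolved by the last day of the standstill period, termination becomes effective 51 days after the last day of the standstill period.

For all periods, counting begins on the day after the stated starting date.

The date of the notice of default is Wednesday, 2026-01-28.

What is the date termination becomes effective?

2026-06-21

The last day of the cure period: 58 calendar days after 2026-01-28 is 2026-03-27.
The last day of the notice period: 15 calendar days after 2026-03-27 is 2026-04-11.
The last day of the standstill period: 2026-04-11 + 20 days = 2026-05-01.
The date termination becomes effective: 51 calendar days after 2026-05-01 is 2026-06-21.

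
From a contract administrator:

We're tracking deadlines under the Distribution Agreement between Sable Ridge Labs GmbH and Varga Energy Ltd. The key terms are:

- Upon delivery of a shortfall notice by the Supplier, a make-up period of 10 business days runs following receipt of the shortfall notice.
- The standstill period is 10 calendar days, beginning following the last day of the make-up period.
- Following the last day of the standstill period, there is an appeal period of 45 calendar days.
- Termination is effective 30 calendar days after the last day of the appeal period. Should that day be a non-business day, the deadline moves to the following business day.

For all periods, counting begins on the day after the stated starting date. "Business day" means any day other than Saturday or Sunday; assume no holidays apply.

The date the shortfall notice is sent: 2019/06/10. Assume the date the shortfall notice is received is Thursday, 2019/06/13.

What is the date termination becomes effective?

2019/09/20

The last day of the make-up period: 10 business days after Thursday, 2019/06/13, skipping weekends — Jun 14, Jun 17, Jun 18, Jun 19, Jun 20, Jun 21, Jun 24, Jun 25, Jun 26, Jun 27 — lands on Thursday, 2019/06/27.
Adding 10 calendar days to 2019/06/27 gives 2019/07/07, which is the last day of the standstill period.
The last day of the appeal period: 45 calendar days after 2019/07/07 is 2019/08/21.
The date termination becomes effective: 2019/08/21 + 30 days = 2019/09/20. 2019/09/20 is a Friday, so no roll-forward applies.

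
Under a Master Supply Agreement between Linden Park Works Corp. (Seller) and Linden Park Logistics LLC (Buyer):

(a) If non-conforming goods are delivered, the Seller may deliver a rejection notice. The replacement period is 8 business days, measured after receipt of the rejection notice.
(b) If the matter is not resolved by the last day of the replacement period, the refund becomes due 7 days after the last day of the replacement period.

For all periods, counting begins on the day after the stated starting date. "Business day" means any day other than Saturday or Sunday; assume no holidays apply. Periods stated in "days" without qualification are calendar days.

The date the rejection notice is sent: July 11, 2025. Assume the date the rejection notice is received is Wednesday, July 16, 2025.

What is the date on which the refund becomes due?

From Wednesday, July 16, 2025, 8 business days (Jul 17, Jul 18, Jul 21, Jul 22, Jul 23, Jul 24, Jul 25, Jul 28, skipping weekends) brings us to Monday, July 28, 2025, which is the last day of the replacement period.
The date on which the refund becomes due: 7 calendar days after July 28, 2025 is August 4, 2025.

August 4, 2025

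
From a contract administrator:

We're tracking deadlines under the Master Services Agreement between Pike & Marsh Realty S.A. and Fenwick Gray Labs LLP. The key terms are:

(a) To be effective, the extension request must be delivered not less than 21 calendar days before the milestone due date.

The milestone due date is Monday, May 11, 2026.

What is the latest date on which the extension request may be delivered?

Apr 20, 2026

Counting back 21 calendar days from May 11, 2026 gives Apr 20, 2026.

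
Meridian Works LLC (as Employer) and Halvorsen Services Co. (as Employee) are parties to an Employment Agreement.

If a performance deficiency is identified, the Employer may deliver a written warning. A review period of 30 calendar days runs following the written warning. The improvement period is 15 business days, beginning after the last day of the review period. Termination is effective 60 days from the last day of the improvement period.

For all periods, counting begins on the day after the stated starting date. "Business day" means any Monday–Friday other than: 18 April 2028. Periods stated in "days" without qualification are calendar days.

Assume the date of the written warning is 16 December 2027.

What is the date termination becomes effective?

The last day of the review period: 30 calendar days after 16 December 2027 is 15 January 2028.
The last day of the improvement period: counting 15 business days from Saturday, 15 January 2028 (Jan 17, Jan 18, Jan 19, Jan 20, …, Feb 2, Feb 3, Feb 4, skipping weekends) reaches Friday, 4 February 2028.
The date termination becomes effective: 4 February 2028 + 60 days = 4 April 2028.

4 April 2028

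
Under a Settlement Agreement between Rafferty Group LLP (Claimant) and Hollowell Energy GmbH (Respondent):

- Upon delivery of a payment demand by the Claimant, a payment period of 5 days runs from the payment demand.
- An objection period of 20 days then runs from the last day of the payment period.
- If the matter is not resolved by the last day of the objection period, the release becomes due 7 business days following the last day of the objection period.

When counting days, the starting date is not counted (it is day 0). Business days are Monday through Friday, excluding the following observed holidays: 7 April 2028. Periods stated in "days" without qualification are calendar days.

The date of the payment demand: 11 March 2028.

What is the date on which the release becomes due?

17 April 2028

The last day of the payment period: 11 March 2028 + 5 days = 16 March 2028.
Adding 20 calendar days to 16 March 2028 gives 5 April 2028, which is the last day of the objection period.
The date on which the release becomes due: counting 7 business days from Wednesday, 5 April 2028 (Apr 6, Apr 10, Apr 11, Apr 12, Apr 13, Apr 14, Apr 17, skipping weekends and the listed holiday on Apr 7) reaches Monday, 17 April 2028.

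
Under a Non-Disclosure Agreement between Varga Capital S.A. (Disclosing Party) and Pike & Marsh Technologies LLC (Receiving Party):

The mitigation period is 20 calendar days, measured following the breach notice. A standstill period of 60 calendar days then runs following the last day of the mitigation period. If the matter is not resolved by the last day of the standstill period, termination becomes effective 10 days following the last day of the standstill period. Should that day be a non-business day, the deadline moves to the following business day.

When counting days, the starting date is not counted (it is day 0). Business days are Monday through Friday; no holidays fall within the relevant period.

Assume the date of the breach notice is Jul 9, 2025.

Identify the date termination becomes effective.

Oct 7, 2025

The last day of the mitigation period: 20 calendar days after Jul 9, 2025 is Jul 29, 2025.
The last day of the standstill period: 60 calendar days after Jul 29, 2025 is Sep 27, 2025.
The date termination becomes effective: Sep 27, 2025 + 10 days = Oct 7, 2025. Oct 7, 2025 is a Tuesday, so no roll-forward applies.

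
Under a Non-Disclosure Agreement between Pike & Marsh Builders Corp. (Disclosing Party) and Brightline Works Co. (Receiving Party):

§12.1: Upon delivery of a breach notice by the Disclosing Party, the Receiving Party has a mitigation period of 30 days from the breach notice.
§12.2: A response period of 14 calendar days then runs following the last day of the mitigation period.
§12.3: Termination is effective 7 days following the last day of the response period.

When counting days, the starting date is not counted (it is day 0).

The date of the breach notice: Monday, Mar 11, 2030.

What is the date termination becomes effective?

May 1, 2030

The last day of the mitigation period: Mar 11, 2030 + 30 days = Apr 10, 2030.
Adding 14 calendar days to Apr 10, 2030 gives Apr 24, 2030, which is the last day of the response period.
The date termination becomes effective: Apr 24, 2030 + 7 days = May 1, 2030.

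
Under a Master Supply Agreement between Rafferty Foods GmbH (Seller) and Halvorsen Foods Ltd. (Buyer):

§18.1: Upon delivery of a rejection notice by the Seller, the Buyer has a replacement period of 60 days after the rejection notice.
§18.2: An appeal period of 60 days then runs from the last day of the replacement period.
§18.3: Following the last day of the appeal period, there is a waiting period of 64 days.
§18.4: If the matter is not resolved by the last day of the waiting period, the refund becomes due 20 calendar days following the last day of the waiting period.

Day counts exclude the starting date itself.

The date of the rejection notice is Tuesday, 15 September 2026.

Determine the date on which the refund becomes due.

7 April 2027

The last day of the replacement period: 15 September 2026 + 60 days = 14 November 2026.
Adding 60 calendar days to 14 November 2026 gives 13 January 2027, which is the last day of the appeal period.
The last day of the waiting period: 13 January 2027 + 64 days = 18 March 2027.
Adding 20 calendar days to 18 March 2027 gives 7 April 2027, which is the date on which the refund becomes due.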